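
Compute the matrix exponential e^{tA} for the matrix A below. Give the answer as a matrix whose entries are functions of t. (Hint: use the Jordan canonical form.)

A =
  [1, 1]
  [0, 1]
e^{tA} =
  [exp(t), t*exp(t)]
  [0, exp(t)]

Strategy: write A = P · J · P⁻¹ where J is a Jordan canonical form, so e^{tA} = P · e^{tJ} · P⁻¹, and e^{tJ} can be computed block-by-block.

A has Jordan form
J =
  [1, 1]
  [0, 1]
(up to reordering of blocks).

Per-block formulas:
  For a 2×2 Jordan block J_2(1): exp(t · J_2(1)) = e^(1t)·(I + t·N), where N is the 2×2 nilpotent shift.

After assembling e^{tJ} and conjugating by P, we get:

e^{tA} =
  [exp(t), t*exp(t)]
  [0, exp(t)]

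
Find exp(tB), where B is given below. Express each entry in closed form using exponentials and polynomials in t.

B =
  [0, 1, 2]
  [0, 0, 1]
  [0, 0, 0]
e^{tB} =
  [1, t, t^2/2 + 2*t]
  [0, 1, t]
  [0, 0, 1]

Strategy: write B = P · J · P⁻¹ where J is a Jordan canonical form, so e^{tB} = P · e^{tJ} · P⁻¹, and e^{tJ} can be computed block-by-block.

B has Jordan form
J =
  [0, 1, 0]
  [0, 0, 1]
  [0, 0, 0]
(up to reordering of blocks).

Per-block formulas:
  For a 3×3 Jordan block J_3(0): exp(t · J_3(0)) = e^(0t)·(I + t·N + (t^2/2)·N^2), where N is the 3×3 nilpotent shift.

After assembling e^{tJ} and conjugating by P, we get:

e^{tB} =
  [1, t, t^2/2 + 2*t]
  [0, 1, t]
  [0, 0, 1]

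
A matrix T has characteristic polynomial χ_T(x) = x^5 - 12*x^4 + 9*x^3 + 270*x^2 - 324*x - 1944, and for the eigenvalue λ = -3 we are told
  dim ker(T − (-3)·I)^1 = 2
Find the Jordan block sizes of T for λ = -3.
Block sizes for λ = -3: [1, 1]

From the dimensions of kernels of powers, the number of Jordan blocks of size at least j is d_j − d_{j−1} where d_j = dim ker(N^j) (with d_0 = 0). Computing the differences gives [2].
The number of blocks of size exactly k is (#blocks of size ≥ k) − (#blocks of size ≥ k + 1), so the partition is: 2 block(s) of size 1.
In nonincreasing order the block sizes are [1, 1].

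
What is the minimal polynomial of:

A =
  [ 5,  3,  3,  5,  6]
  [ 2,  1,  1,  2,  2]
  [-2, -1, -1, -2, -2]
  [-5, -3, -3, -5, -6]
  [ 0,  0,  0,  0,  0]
x^2

The characteristic polynomial is χ_A(x) = x^5, so the eigenvalues are known. The minimal polynomial is
  m_A(x) = Π_λ (x − λ)^{k_λ}
where k_λ is the size of the *largest* Jordan block for λ (equivalently, the smallest k with (A − λI)^k v = 0 for every generalised eigenvector v of λ).

  λ = 0: largest Jordan block has size 2, contributing (x − 0)^2

So m_A(x) = x^2 = x^2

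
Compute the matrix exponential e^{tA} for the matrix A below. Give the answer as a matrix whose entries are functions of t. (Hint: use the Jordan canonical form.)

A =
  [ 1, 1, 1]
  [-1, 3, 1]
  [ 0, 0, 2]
e^{tA} =
  [-t*exp(2*t) + exp(2*t), t*exp(2*t), t*exp(2*t)]
  [-t*exp(2*t), t*exp(2*t) + exp(2*t), t*exp(2*t)]
  [0, 0, exp(2*t)]

Strategy: write A = P · J · P⁻¹ where J is a Jordan canonical form, so e^{tA} = P · e^{tJ} · P⁻¹, and e^{tJ} can be computed block-by-block.

A has Jordan form
J =
  [2, 1, 0]
  [0, 2, 0]
  [0, 0, 2]
(up to reordering of blocks).

Per-block formulas:
  For a 2×2 Jordan block J_2(2): exp(t · J_2(2)) = e^(2t)·(I + t·N), where N is the 2×2 nilpotent shift.
  For a 1×1 block at λ = 2: exp(t · [2]) = [e^(2t)].

After assembling e^{tJ} and conjugating by P, we get:

e^{tA} =
  [-t*exp(2*t) + exp(2*t), t*exp(2*t), t*exp(2*t)]
  [-t*exp(2*t), t*exp(2*t) + exp(2*t), t*exp(2*t)]
  [0, 0, exp(2*t)]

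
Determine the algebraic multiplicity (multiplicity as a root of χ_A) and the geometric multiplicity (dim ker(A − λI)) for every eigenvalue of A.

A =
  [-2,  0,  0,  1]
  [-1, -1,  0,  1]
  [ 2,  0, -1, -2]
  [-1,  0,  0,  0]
λ = -1: alg = 4, geom = 3

Step 1 — factor the characteristic polynomial to read off the algebraic multiplicities:
  χ_A(x) = (x + 1)^4

Step 2 — compute geometric multiplicities via the rank-nullity identity g(λ) = n − rank(A − λI):
  rank(A − (-1)·I) = 1, so dim ker(A − (-1)·I) = n − 1 = 3

Summary:
  λ = -1: algebraic multiplicity = 4, geometric multiplicity = 3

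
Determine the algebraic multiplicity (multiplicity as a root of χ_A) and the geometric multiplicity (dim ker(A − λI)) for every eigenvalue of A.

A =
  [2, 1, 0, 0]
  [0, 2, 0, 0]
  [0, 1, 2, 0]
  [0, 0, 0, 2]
λ = 2: alg = 4, geom = 3

Step 1 — factor the characteristic polynomial to read off the algebraic multiplicities:
  χ_A(x) = (x - 2)^4

Step 2 — compute geometric multiplicities via the rank-nullity identity g(λ) = n − rank(A − λI):
  rank(A − (2)·I) = 1, so dim ker(A − (2)·I) = n − 1 = 3

Summary:
  λ = 2: algebraic multiplicity = 4, geometric multiplicity = 3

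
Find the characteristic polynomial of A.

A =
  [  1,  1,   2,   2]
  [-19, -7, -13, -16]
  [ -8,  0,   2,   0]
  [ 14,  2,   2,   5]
x^4 - x^3

Expanding det(x·I − A) (e.g. by cofactor expansion or by noting that A is similar to its Jordan form J, which has the same characteristic polynomial as A) gives
  χ_A(x) = x^4 - x^3
which factors as x^3*(x - 1). The eigenvalues (with algebraic multiplicities) are λ = 0 with multiplicity 3, λ = 1 with multiplicity 1.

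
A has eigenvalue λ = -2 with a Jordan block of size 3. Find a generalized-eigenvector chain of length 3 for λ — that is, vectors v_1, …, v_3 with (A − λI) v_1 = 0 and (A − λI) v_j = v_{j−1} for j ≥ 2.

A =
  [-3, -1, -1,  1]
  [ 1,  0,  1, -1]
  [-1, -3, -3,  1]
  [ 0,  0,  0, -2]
A Jordan chain for λ = -2 of length 3:
v_1 = (1, 0, -1, 0)ᵀ
v_2 = (-1, 1, -1, 0)ᵀ
v_3 = (1, 0, 0, 0)ᵀ

Let N = A − (-2)·I. We want v_3 with N^3 v_3 = 0 but N^2 v_3 ≠ 0; then v_{j-1} := N · v_j for j = 3, …, 2.

Pick v_3 = (1, 0, 0, 0)ᵀ.
Then v_2 = N · v_3 = (-1, 1, -1, 0)ᵀ.
Then v_1 = N · v_2 = (1, 0, -1, 0)ᵀ.

Sanity check: (A − (-2)·I) v_1 = (0, 0, 0, 0)ᵀ = 0. ✓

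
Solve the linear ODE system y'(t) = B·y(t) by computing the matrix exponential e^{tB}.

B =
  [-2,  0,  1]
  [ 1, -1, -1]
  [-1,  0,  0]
e^{tB} =
  [-t*exp(-t) + exp(-t), 0, t*exp(-t)]
  [t*exp(-t), exp(-t), -t*exp(-t)]
  [-t*exp(-t), 0, t*exp(-t) + exp(-t)]

Strategy: write B = P · J · P⁻¹ where J is a Jordan canonical form, so e^{tB} = P · e^{tJ} · P⁻¹, and e^{tJ} can be computed block-by-block.

B has Jordan form
J =
  [-1,  1,  0]
  [ 0, -1,  0]
  [ 0,  0, -1]
(up to reordering of blocks).

Per-block formulas:
  For a 1×1 block at λ = -1: exp(t · [-1]) = [e^(-1t)].
  For a 2×2 Jordan block J_2(-1): exp(t · J_2(-1)) = e^(-1t)·(I + t·N), where N is the 2×2 nilpotent shift.

After assembling e^{tJ} and conjugating by P, we get:

e^{tB} =
  [-t*exp(-t) + exp(-t), 0, t*exp(-t)]
  [t*exp(-t), exp(-t), -t*exp(-t)]
  [-t*exp(-t), 0, t*exp(-t) + exp(-t)]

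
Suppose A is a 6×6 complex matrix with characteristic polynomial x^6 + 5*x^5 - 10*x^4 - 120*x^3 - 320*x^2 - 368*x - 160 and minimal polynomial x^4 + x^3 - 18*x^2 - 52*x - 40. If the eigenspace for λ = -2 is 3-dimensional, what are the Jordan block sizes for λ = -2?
Block sizes for λ = -2: [3, 1, 1]

Step 1 — from the characteristic polynomial, algebraic multiplicity of λ = -2 is 5. From dim ker(A − (-2)·I) = 3, there are exactly 3 Jordan blocks for λ = -2.
Step 2 — from the minimal polynomial, the factor (x + 2)^3 tells us the largest block for λ = -2 has size 3.
Step 3 — with total size 5, 3 blocks, and largest block 3, the block sizes (in nonincreasing order) are [3, 1, 1].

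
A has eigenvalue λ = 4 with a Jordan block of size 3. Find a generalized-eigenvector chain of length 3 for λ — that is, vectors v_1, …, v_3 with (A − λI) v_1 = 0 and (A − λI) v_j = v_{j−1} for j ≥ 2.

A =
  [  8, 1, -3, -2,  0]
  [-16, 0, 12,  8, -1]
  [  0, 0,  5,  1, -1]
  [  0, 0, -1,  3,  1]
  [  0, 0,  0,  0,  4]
A Jordan chain for λ = 4 of length 3:
v_1 = (-1, 4, 0, 0, 0)ᵀ
v_2 = (-3, 12, 1, -1, 0)ᵀ
v_3 = (0, 0, 1, 0, 0)ᵀ

Let N = A − (4)·I. We want v_3 with N^3 v_3 = 0 but N^2 v_3 ≠ 0; then v_{j-1} := N · v_j for j = 3, …, 2.

Pick v_3 = (0, 0, 1, 0, 0)ᵀ.
Then v_2 = N · v_3 = (-3, 12, 1, -1, 0)ᵀ.
Then v_1 = N · v_2 = (-1, 4, 0, 0, 0)ᵀ.

Sanity check: (A − (4)·I) v_1 = (0, 0, 0, 0, 0)ᵀ = 0. ✓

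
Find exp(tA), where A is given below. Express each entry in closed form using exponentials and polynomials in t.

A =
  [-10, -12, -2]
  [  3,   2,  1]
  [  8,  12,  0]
e^{tA} =
  [-2*t*exp(-2*t) - 2*exp(-2*t) + 3*exp(-4*t), -6*exp(-2*t) + 6*exp(-4*t), -2*t*exp(-2*t)]
  [t*exp(-2*t) + exp(-2*t) - exp(-4*t), 3*exp(-2*t) - 2*exp(-4*t), t*exp(-2*t)]
  [2*t*exp(-2*t) + 3*exp(-2*t) - 3*exp(-4*t), 6*exp(-2*t) - 6*exp(-4*t), 2*t*exp(-2*t) + exp(-2*t)]

Strategy: write A = P · J · P⁻¹ where J is a Jordan canonical form, so e^{tA} = P · e^{tJ} · P⁻¹, and e^{tJ} can be computed block-by-block.

A has Jordan form
J =
  [-4,  0,  0]
  [ 0, -2,  1]
  [ 0,  0, -2]
(up to reordering of blocks).

Per-block formulas:
  For a 2×2 Jordan block J_2(-2): exp(t · J_2(-2)) = e^(-2t)·(I + t·N), where N is the 2×2 nilpotent shift.
  For a 1×1 block at λ = -4: exp(t · [-4]) = [e^(-4t)].

After assembling e^{tJ} and conjugating by P, we get:

e^{tA} =
  [-2*t*exp(-2*t) - 2*exp(-2*t) + 3*exp(-4*t), -6*exp(-2*t) + 6*exp(-4*t), -2*t*exp(-2*t)]
  [t*exp(-2*t) + exp(-2*t) - exp(-4*t), 3*exp(-2*t) - 2*exp(-4*t), t*exp(-2*t)]
  [2*t*exp(-2*t) + 3*exp(-2*t) - 3*exp(-4*t), 6*exp(-2*t) - 6*exp(-4*t), 2*t*exp(-2*t) + exp(-2*t)]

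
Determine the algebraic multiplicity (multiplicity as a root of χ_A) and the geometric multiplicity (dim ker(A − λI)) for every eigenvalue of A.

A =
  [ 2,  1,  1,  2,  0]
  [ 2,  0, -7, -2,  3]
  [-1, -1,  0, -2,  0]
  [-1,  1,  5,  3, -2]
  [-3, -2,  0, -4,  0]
λ = 1: alg = 5, geom = 3

Step 1 — factor the characteristic polynomial to read off the algebraic multiplicities:
  χ_A(x) = (x - 1)^5

Step 2 — compute geometric multiplicities via the rank-nullity identity g(λ) = n − rank(A − λI):
  rank(A − (1)·I) = 2, so dim ker(A − (1)·I) = n − 2 = 3

Summary:
  λ = 1: algebraic multiplicity = 5, geometric multiplicity = 3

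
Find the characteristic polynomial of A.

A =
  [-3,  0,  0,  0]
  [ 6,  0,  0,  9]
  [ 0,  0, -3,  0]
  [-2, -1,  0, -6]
x^4 + 12*x^3 + 54*x^2 + 108*x + 81

Expanding det(x·I − A) (e.g. by cofactor expansion or by noting that A is similar to its Jordan form J, which has the same characteristic polynomial as A) gives
  χ_A(x) = x^4 + 12*x^3 + 54*x^2 + 108*x + 81
which factors as (x + 3)^4. The eigenvalues (with algebraic multiplicities) are λ = -3 with multiplicity 4.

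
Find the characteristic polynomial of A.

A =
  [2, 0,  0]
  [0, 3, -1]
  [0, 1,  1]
x^3 - 6*x^2 + 12*x - 8

Expanding det(x·I − A) (e.g. by cofactor expansion or by noting that A is similar to its Jordan form J, which has the same characteristic polynomial as A) gives
  χ_A(x) = x^3 - 6*x^2 + 12*x - 8
which factors as (x - 2)^3. The eigenvalues (with algebraic multiplicities) are λ = 2 with multiplicity 3.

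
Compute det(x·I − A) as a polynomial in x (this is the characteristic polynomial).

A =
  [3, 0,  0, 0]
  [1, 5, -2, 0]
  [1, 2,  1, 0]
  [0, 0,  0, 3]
x^4 - 12*x^3 + 54*x^2 - 108*x + 81

Expanding det(x·I − A) (e.g. by cofactor expansion or by noting that A is similar to its Jordan form J, which has the same characteristic polynomial as A) gives
  χ_A(x) = x^4 - 12*x^3 + 54*x^2 - 108*x + 81
which factors as (x - 3)^4. The eigenvalues (with algebraic multiplicities) are λ = 3 with multiplicity 4.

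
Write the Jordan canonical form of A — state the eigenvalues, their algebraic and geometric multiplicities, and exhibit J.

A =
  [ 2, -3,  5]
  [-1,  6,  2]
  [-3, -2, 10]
J_3(6)

The characteristic polynomial is
  det(x·I − A) = x^3 - 18*x^2 + 108*x - 216 = (x - 6)^3

Eigenvalues and multiplicities (the geometric multiplicity of λ is n − rank(A − λI), which equals the number of Jordan blocks for λ):
  λ = 6: algebraic multiplicity = 3, geometric multiplicity = 1

Determining the block sizes for each eigenvalue:
  λ = 6: one block (gm = 1), so the single block has size am = 3 → block sizes [3]

Assembling the blocks gives a Jordan form
J =
  [6, 1, 0]
  [0, 6, 1]
  [0, 0, 6]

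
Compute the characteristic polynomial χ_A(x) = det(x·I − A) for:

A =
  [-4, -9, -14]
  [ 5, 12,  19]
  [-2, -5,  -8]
x^3

Expanding det(x·I − A) (e.g. by cofactor expansion or by noting that A is similar to its Jordan form J, which has the same characteristic polynomial as A) gives
  χ_A(x) = x^3
which factors as x^3. The eigenvalues (with algebraic multiplicities) are λ = 0 with multiplicity 3.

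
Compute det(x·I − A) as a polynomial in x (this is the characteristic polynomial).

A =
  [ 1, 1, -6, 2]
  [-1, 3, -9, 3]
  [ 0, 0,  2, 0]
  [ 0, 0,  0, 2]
x^4 - 8*x^3 + 24*x^2 - 32*x + 16

Expanding det(x·I − A) (e.g. by cofactor expansion or by noting that A is similar to its Jordan form J, which has the same characteristic polynomial as A) gives
  χ_A(x) = x^4 - 8*x^3 + 24*x^2 - 32*x + 16
which factors as (x - 2)^4. The eigenvalues (with algebraic multiplicities) are λ = 2 with multiplicity 4.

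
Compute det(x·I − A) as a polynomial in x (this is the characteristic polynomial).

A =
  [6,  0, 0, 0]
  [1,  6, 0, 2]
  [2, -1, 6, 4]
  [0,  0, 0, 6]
x^4 - 24*x^3 + 216*x^2 - 864*x + 1296

Expanding det(x·I − A) (e.g. by cofactor expansion or by noting that A is similar to its Jordan form J, which has the same characteristic polynomial as A) gives
  χ_A(x) = x^4 - 24*x^3 + 216*x^2 - 864*x + 1296
which factors as (x - 6)^4. The eigenvalues (with algebraic multiplicities) are λ = 6 with multiplicity 4.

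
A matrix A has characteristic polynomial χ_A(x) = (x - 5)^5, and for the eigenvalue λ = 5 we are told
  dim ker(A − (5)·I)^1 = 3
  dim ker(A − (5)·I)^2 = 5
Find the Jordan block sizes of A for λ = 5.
Block sizes for λ = 5: [2, 2, 1]

From the dimensions of kernels of powers, the number of Jordan blocks of size at least j is d_j − d_{j−1} where d_j = dim ker(N^j) (with d_0 = 0). Computing the differences gives [3, 2].
The number of blocks of size exactly k is (#blocks of size ≥ k) − (#blocks of size ≥ k + 1), so the partition is: 1 block(s) of size 1, 2 block(s) of size 2.
In nonincreasing order the block sizes are [2, 2, 1].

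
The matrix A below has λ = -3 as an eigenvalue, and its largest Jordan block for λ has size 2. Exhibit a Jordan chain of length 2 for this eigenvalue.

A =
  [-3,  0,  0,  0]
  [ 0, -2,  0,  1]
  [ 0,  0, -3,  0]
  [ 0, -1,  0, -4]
A Jordan chain for λ = -3 of length 2:
v_1 = (0, 1, 0, -1)ᵀ
v_2 = (0, 1, 0, 0)ᵀ

Let N = A − (-3)·I. We want v_2 with N^2 v_2 = 0 but N^1 v_2 ≠ 0; then v_{j-1} := N · v_j for j = 2, …, 2.

Pick v_2 = (0, 1, 0, 0)ᵀ.
Then v_1 = N · v_2 = (0, 1, 0, -1)ᵀ.

Sanity check: (A − (-3)·I) v_1 = (0, 0, 0, 0)ᵀ = 0. ✓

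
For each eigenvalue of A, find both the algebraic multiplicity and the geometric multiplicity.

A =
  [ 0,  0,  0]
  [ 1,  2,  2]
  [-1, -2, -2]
λ = 0: alg = 3, geom = 2

Step 1 — factor the characteristic polynomial to read off the algebraic multiplicities:
  χ_A(x) = x^3

Step 2 — compute geometric multiplicities via the rank-nullity identity g(λ) = n − rank(A − λI):
  rank(A − (0)·I) = 1, so dim ker(A − (0)·I) = n − 1 = 2

Summary:
  λ = 0: algebraic multiplicity = 3, geometric multiplicity = 2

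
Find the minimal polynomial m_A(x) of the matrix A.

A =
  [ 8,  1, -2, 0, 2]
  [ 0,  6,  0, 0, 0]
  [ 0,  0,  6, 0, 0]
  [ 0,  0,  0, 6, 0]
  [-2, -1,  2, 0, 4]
x^2 - 12*x + 36

The characteristic polynomial is χ_A(x) = (x - 6)^5, so the eigenvalues are known. The minimal polynomial is
  m_A(x) = Π_λ (x − λ)^{k_λ}
where k_λ is the size of the *largest* Jordan block for λ (equivalently, the smallest k with (A − λI)^k v = 0 for every generalised eigenvector v of λ).

  λ = 6: largest Jordan block has size 2, contributing (x − 6)^2

So m_A(x) = (x - 6)^2 = x^2 - 12*x + 36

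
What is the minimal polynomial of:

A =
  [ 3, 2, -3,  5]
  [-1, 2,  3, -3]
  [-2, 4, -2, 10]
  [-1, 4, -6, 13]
x^3 - 12*x^2 + 48*x - 64

The characteristic polynomial is χ_A(x) = (x - 4)^4, so the eigenvalues are known. The minimal polynomial is
  m_A(x) = Π_λ (x − λ)^{k_λ}
where k_λ is the size of the *largest* Jordan block for λ (equivalently, the smallest k with (A − λI)^k v = 0 for every generalised eigenvector v of λ).

  λ = 4: largest Jordan block has size 3, contributing (x − 4)^3

So m_A(x) = (x - 4)^3 = x^3 - 12*x^2 + 48*x - 64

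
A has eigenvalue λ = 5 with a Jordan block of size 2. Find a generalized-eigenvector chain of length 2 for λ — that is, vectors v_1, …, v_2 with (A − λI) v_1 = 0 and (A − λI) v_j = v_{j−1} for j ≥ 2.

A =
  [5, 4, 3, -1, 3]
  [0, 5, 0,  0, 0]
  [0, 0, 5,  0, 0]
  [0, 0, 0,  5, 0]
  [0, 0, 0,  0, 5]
A Jordan chain for λ = 5 of length 2:
v_1 = (4, 0, 0, 0, 0)ᵀ
v_2 = (0, 1, 0, 0, 0)ᵀ

Let N = A − (5)·I. We want v_2 with N^2 v_2 = 0 but N^1 v_2 ≠ 0; then v_{j-1} := N · v_j for j = 2, …, 2.

Pick v_2 = (0, 1, 0, 0, 0)ᵀ.
Then v_1 = N · v_2 = (4, 0, 0, 0, 0)ᵀ.

Sanity check: (A − (5)·I) v_1 = (0, 0, 0, 0, 0)ᵀ = 0. ✓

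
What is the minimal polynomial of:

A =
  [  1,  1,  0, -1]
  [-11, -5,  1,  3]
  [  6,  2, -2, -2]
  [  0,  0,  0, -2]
x^3 + 6*x^2 + 12*x + 8

The characteristic polynomial is χ_A(x) = (x + 2)^4, so the eigenvalues are known. The minimal polynomial is
  m_A(x) = Π_λ (x − λ)^{k_λ}
where k_λ is the size of the *largest* Jordan block for λ (equivalently, the smallest k with (A − λI)^k v = 0 for every generalised eigenvector v of λ).

  λ = -2: largest Jordan block has size 3, contributing (x + 2)^3

So m_A(x) = (x + 2)^3 = x^3 + 6*x^2 + 12*x + 8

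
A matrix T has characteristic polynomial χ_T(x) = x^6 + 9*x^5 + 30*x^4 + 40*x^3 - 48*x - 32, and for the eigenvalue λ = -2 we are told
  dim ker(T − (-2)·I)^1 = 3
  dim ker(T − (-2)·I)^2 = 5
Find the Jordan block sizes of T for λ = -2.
Block sizes for λ = -2: [2, 2, 1]

From the dimensions of kernels of powers, the number of Jordan blocks of size at least j is d_j − d_{j−1} where d_j = dim ker(N^j) (with d_0 = 0). Computing the differences gives [3, 2].
The number of blocks of size exactly k is (#blocks of size ≥ k) − (#blocks of size ≥ k + 1), so the partition is: 1 block(s) of size 1, 2 block(s) of size 2.
In nonincreasing order the block sizes are [2, 2, 1].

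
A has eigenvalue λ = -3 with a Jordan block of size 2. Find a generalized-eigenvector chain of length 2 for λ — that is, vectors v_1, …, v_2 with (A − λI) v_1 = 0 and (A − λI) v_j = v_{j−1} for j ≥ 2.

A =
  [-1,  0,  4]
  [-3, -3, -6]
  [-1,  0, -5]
A Jordan chain for λ = -3 of length 2:
v_1 = (2, -3, -1)ᵀ
v_2 = (1, 0, 0)ᵀ

Let N = A − (-3)·I. We want v_2 with N^2 v_2 = 0 but N^1 v_2 ≠ 0; then v_{j-1} := N · v_j for j = 2, …, 2.

Pick v_2 = (1, 0, 0)ᵀ.
Then v_1 = N · v_2 = (2, -3, -1)ᵀ.

Sanity check: (A − (-3)·I) v_1 = (0, 0, 0)ᵀ = 0. ✓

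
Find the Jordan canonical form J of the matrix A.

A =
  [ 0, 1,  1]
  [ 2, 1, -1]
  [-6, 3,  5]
J_2(2) ⊕ J_1(2)

The characteristic polynomial is
  det(x·I − A) = x^3 - 6*x^2 + 12*x - 8 = (x - 2)^3

Eigenvalues and multiplicities (the geometric multiplicity of λ is n − rank(A − λI), which equals the number of Jordan blocks for λ):
  λ = 2: algebraic multiplicity = 3, geometric multiplicity = 2

Determining the block sizes for each eigenvalue:
  λ = 2: 2 blocks summing to 3 forces exactly one block of size 2 and the rest size 1 → block sizes [2, 1]

Assembling the blocks gives a Jordan form
J =
  [2, 1, 0]
  [0, 2, 0]
  [0, 0, 2]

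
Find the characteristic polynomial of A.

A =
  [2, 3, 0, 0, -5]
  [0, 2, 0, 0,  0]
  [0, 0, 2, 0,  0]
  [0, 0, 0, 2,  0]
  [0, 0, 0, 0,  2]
x^5 - 10*x^4 + 40*x^3 - 80*x^2 + 80*x - 32

Expanding det(x·I − A) (e.g. by cofactor expansion or by noting that A is similar to its Jordan form J, which has the same characteristic polynomial as A) gives
  χ_A(x) = x^5 - 10*x^4 + 40*x^3 - 80*x^2 + 80*x - 32
which factors as (x - 2)^5. The eigenvalues (with algebraic multiplicities) are λ = 2 with multiplicity 5.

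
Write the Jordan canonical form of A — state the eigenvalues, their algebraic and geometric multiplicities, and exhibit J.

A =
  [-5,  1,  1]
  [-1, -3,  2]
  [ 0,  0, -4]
J_3(-4)

The characteristic polynomial is
  det(x·I − A) = x^3 + 12*x^2 + 48*x + 64 = (x + 4)^3

Eigenvalues and multiplicities (the geometric multiplicity of λ is n − rank(A − λI), which equals the number of Jordan blocks for λ):
  λ = -4: algebraic multiplicity = 3, geometric multiplicity = 1

Determining the block sizes for each eigenvalue:
  λ = -4: one block (gm = 1), so the single block has size am = 3 → block sizes [3]

Assembling the blocks gives a Jordan form
J =
  [-4,  1,  0]
  [ 0, -4,  1]
  [ 0,  0, -4]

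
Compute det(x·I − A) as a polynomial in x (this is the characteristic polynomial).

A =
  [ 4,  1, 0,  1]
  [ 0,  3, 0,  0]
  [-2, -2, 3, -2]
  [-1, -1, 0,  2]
x^4 - 12*x^3 + 54*x^2 - 108*x + 81

Expanding det(x·I − A) (e.g. by cofactor expansion or by noting that A is similar to its Jordan form J, which has the same characteristic polynomial as A) gives
  χ_A(x) = x^4 - 12*x^3 + 54*x^2 - 108*x + 81
which factors as (x - 3)^4. The eigenvalues (with algebraic multiplicities) are λ = 3 with multiplicity 4.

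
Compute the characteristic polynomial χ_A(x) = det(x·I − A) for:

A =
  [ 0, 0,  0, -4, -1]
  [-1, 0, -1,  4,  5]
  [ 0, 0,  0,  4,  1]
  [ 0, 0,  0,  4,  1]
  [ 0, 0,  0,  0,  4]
x^5 - 8*x^4 + 16*x^3

Expanding det(x·I − A) (e.g. by cofactor expansion or by noting that A is similar to its Jordan form J, which has the same characteristic polynomial as A) gives
  χ_A(x) = x^5 - 8*x^4 + 16*x^3
which factors as x^3*(x - 4)^2. The eigenvalues (with algebraic multiplicities) are λ = 0 with multiplicity 3, λ = 4 with multiplicity 2.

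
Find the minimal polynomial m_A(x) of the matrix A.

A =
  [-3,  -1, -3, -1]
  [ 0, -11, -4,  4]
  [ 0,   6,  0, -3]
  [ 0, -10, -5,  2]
x^2 + 6*x + 9

The characteristic polynomial is χ_A(x) = (x + 3)^4, so the eigenvalues are known. The minimal polynomial is
  m_A(x) = Π_λ (x − λ)^{k_λ}
where k_λ is the size of the *largest* Jordan block for λ (equivalently, the smallest k with (A − λI)^k v = 0 for every generalised eigenvector v of λ).

  λ = -3: largest Jordan block has size 2, contributing (x + 3)^2

So m_A(x) = (x + 3)^2 = x^2 + 6*x + 9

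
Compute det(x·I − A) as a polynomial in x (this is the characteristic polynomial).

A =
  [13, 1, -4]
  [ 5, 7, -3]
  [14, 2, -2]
x^3 - 18*x^2 + 108*x - 216

Expanding det(x·I − A) (e.g. by cofactor expansion or by noting that A is similar to its Jordan form J, which has the same characteristic polynomial as A) gives
  χ_A(x) = x^3 - 18*x^2 + 108*x - 216
which factors as (x - 6)^3. The eigenvalues (with algebraic multiplicities) are λ = 6 with multiplicity 3.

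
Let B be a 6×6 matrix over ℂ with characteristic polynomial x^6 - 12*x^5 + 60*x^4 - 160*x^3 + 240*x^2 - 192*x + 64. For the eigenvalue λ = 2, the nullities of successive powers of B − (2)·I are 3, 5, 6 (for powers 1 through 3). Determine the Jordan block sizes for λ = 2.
Block sizes for λ = 2: [3, 2, 1]

From the dimensions of kernels of powers, the number of Jordan blocks of size at least j is d_j − d_{j−1} where d_j = dim ker(N^j) (with d_0 = 0). Computing the differences gives [3, 2, 1].
The number of blocks of size exactly k is (#blocks of size ≥ k) − (#blocks of size ≥ k + 1), so the partition is: 1 block(s) of size 1, 1 block(s) of size 2, 1 block(s) of size 3.
In nonincreasing order the block sizes are [3, 2, 1].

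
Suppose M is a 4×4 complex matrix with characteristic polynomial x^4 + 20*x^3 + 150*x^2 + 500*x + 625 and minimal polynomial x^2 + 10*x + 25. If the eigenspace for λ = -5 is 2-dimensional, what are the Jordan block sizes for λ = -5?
Block sizes for λ = -5: [2, 2]

Step 1 — from the characteristic polynomial, algebraic multiplicity of λ = -5 is 4. From dim ker(M − (-5)·I) = 2, there are exactly 2 Jordan blocks for λ = -5.
Step 2 — from the minimal polynomial, the factor (x + 5)^2 tells us the largest block for λ = -5 has size 2.
Step 3 — with total size 4, 2 blocks, and largest block 2, the block sizes (in nonincreasing order) are [2, 2].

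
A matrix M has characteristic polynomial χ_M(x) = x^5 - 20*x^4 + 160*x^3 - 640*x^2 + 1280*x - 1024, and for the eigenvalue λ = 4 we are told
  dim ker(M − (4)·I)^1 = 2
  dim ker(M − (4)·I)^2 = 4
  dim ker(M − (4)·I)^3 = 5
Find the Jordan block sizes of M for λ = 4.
Block sizes for λ = 4: [3, 2]

From the dimensions of kernels of powers, the number of Jordan blocks of size at least j is d_j − d_{j−1} where d_j = dim ker(N^j) (with d_0 = 0). Computing the differences gives [2, 2, 1].
The number of blocks of size exactly k is (#blocks of size ≥ k) − (#blocks of size ≥ k + 1), so the partition is: 1 block(s) of size 2, 1 block(s) of size 3.
In nonincreasing order the block sizes are [3, 2].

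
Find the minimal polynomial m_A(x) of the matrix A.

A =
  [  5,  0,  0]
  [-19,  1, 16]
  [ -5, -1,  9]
x^3 - 15*x^2 + 75*x - 125

The characteristic polynomial is χ_A(x) = (x - 5)^3, so the eigenvalues are known. The minimal polynomial is
  m_A(x) = Π_λ (x − λ)^{k_λ}
where k_λ is the size of the *largest* Jordan block for λ (equivalently, the smallest k with (A − λI)^k v = 0 for every generalised eigenvector v of λ).

  λ = 5: largest Jordan block has size 3, contributing (x − 5)^3

So m_A(x) = (x - 5)^3 = x^3 - 15*x^2 + 75*x - 125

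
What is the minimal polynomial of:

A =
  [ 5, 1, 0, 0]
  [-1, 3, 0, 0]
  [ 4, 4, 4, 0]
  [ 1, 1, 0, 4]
x^2 - 8*x + 16

The characteristic polynomial is χ_A(x) = (x - 4)^4, so the eigenvalues are known. The minimal polynomial is
  m_A(x) = Π_λ (x − λ)^{k_λ}
where k_λ is the size of the *largest* Jordan block for λ (equivalently, the smallest k with (A − λI)^k v = 0 for every generalised eigenvector v of λ).

  λ = 4: largest Jordan block has size 2, contributing (x − 4)^2

So m_A(x) = (x - 4)^2 = x^2 - 8*x + 16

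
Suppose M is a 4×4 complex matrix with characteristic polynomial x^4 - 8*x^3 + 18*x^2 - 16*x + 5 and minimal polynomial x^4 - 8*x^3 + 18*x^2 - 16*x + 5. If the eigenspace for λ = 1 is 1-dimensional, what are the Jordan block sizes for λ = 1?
Block sizes for λ = 1: [3]

Step 1 — from the characteristic polynomial, algebraic multiplicity of λ = 1 is 3. From dim ker(M − (1)·I) = 1, there are exactly 1 Jordan blocks for λ = 1.
Step 2 — from the minimal polynomial, the factor (x − 1)^3 tells us the largest block for λ = 1 has size 3.
Step 3 — with total size 3, 1 blocks, and largest block 3, the block sizes (in nonincreasing order) are [3].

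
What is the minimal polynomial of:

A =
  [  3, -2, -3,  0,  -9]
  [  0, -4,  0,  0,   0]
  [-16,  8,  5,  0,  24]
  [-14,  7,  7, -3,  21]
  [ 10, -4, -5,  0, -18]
x^2 + 7*x + 12

The characteristic polynomial is χ_A(x) = (x + 3)^3*(x + 4)^2, so the eigenvalues are known. The minimal polynomial is
  m_A(x) = Π_λ (x − λ)^{k_λ}
where k_λ is the size of the *largest* Jordan block for λ (equivalently, the smallest k with (A − λI)^k v = 0 for every generalised eigenvector v of λ).

  λ = -4: largest Jordan block has size 1, contributing (x + 4)
  λ = -3: largest Jordan block has size 1, contributing (x + 3)

So m_A(x) = (x + 3)*(x + 4) = x^2 + 7*x + 12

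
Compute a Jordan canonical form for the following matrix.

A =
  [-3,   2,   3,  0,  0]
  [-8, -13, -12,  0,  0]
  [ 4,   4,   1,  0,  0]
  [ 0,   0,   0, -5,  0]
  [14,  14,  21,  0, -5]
J_2(-5) ⊕ J_1(-5) ⊕ J_1(-5) ⊕ J_1(-5)

The characteristic polynomial is
  det(x·I − A) = x^5 + 25*x^4 + 250*x^3 + 1250*x^2 + 3125*x + 3125 = (x + 5)^5

Eigenvalues and multiplicities (the geometric multiplicity of λ is n − rank(A − λI), which equals the number of Jordan blocks for λ):
  λ = -5: algebraic multiplicity = 5, geometric multiplicity = 4

Determining the block sizes for each eigenvalue:
  λ = -5: 4 blocks summing to 5 forces exactly one block of size 2 and the rest size 1 → block sizes [2, 1, 1, 1]

Assembling the blocks gives a Jordan form
J =
  [-5,  1,  0,  0,  0]
  [ 0, -5,  0,  0,  0]
  [ 0,  0, -5,  0,  0]
  [ 0,  0,  0, -5,  0]
  [ 0,  0,  0,  0, -5]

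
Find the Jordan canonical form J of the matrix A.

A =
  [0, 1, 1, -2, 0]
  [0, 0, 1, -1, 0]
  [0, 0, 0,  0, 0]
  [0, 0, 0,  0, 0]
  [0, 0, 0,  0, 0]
J_3(0) ⊕ J_1(0) ⊕ J_1(0)

The characteristic polynomial is
  det(x·I − A) = x^5

Eigenvalues and multiplicities (the geometric multiplicity of λ is n − rank(A − λI), which equals the number of Jordan blocks for λ):
  λ = 0: algebraic multiplicity = 5, geometric multiplicity = 3

Determining the block sizes for each eigenvalue:
  λ = 0: with am = 5 and gm = 3, the partition is not yet determined (e.g. several partitions of 5 into 3 parts exist). Let N = A − (0)·I. Computing rank(N^1) = 2, rank(N^2) = 1, rank(N^3) = 0; the number of blocks of size ≥ j is rank(N^{j−1}) − rank(N^j), giving [3, 1, 1]. So we have 1 block(s) of size 3, 2 block(s) of size 1 → block sizes [3, 1, 1]

Assembling the blocks gives a Jordan form
J =
  [0, 1, 0, 0, 0]
  [0, 0, 1, 0, 0]
  [0, 0, 0, 0, 0]
  [0, 0, 0, 0, 0]
  [0, 0, 0, 0, 0]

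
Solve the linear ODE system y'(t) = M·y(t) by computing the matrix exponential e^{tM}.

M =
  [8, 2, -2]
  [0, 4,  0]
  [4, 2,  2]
e^{tM} =
  [2*exp(6*t) - exp(4*t), exp(6*t) - exp(4*t), -exp(6*t) + exp(4*t)]
  [0, exp(4*t), 0]
  [2*exp(6*t) - 2*exp(4*t), exp(6*t) - exp(4*t), -exp(6*t) + 2*exp(4*t)]

Strategy: write M = P · J · P⁻¹ where J is a Jordan canonical form, so e^{tM} = P · e^{tJ} · P⁻¹, and e^{tJ} can be computed block-by-block.

M has Jordan form
J =
  [4, 0, 0]
  [0, 4, 0]
  [0, 0, 6]
(up to reordering of blocks).

Per-block formulas:
  For a 1×1 block at λ = 4: exp(t · [4]) = [e^(4t)].
  For a 1×1 block at λ = 6: exp(t · [6]) = [e^(6t)].

After assembling e^{tJ} and conjugating by P, we get:

e^{tM} =
  [2*exp(6*t) - exp(4*t), exp(6*t) - exp(4*t), -exp(6*t) + exp(4*t)]
  [0, exp(4*t), 0]
  [2*exp(6*t) - 2*exp(4*t), exp(6*t) - exp(4*t), -exp(6*t) + 2*exp(4*t)]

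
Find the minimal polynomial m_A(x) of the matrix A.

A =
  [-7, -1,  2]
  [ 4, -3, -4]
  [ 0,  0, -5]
x^2 + 10*x + 25

The characteristic polynomial is χ_A(x) = (x + 5)^3, so the eigenvalues are known. The minimal polynomial is
  m_A(x) = Π_λ (x − λ)^{k_λ}
where k_λ is the size of the *largest* Jordan block for λ (equivalently, the smallest k with (A − λI)^k v = 0 for every generalised eigenvector v of λ).

  λ = -5: largest Jordan block has size 2, contributing (x + 5)^2

So m_A(x) = (x + 5)^2 = x^2 + 10*x + 25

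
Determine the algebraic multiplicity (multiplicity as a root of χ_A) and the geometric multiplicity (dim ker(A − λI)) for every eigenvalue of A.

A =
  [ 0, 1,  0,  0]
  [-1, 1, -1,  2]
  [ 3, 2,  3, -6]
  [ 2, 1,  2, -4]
λ = 0: alg = 4, geom = 2

Step 1 — factor the characteristic polynomial to read off the algebraic multiplicities:
  χ_A(x) = x^4

Step 2 — compute geometric multiplicities via the rank-nullity identity g(λ) = n − rank(A − λI):
  rank(A − (0)·I) = 2, so dim ker(A − (0)·I) = n − 2 = 2

Summary:
  λ = 0: algebraic multiplicity = 4, geometric multiplicity = 2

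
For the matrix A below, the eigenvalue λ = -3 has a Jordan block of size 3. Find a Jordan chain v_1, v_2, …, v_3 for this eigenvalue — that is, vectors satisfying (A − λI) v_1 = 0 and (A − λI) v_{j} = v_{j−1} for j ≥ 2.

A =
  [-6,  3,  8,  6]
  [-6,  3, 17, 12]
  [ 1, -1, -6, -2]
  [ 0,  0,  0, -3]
A Jordan chain for λ = -3 of length 3:
v_1 = (-1, -1, 0, 0)ᵀ
v_2 = (-3, -6, 1, 0)ᵀ
v_3 = (1, 0, 0, 0)ᵀ

Let N = A − (-3)·I. We want v_3 with N^3 v_3 = 0 but N^2 v_3 ≠ 0; then v_{j-1} := N · v_j for j = 3, …, 2.

Pick v_3 = (1, 0, 0, 0)ᵀ.
Then v_2 = N · v_3 = (-3, -6, 1, 0)ᵀ.
Then v_1 = N · v_2 = (-1, -1, 0, 0)ᵀ.

Sanity check: (A − (-3)·I) v_1 = (0, 0, 0, 0)ᵀ = 0. ✓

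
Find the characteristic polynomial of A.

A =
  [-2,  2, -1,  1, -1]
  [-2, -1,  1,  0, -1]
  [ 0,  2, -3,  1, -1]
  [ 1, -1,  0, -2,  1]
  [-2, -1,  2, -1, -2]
x^5 + 10*x^4 + 40*x^3 + 80*x^2 + 80*x + 32

Expanding det(x·I − A) (e.g. by cofactor expansion or by noting that A is similar to its Jordan form J, which has the same characteristic polynomial as A) gives
  χ_A(x) = x^5 + 10*x^4 + 40*x^3 + 80*x^2 + 80*x + 32
which factors as (x + 2)^5. The eigenvalues (with algebraic multiplicities) are λ = -2 with multiplicity 5.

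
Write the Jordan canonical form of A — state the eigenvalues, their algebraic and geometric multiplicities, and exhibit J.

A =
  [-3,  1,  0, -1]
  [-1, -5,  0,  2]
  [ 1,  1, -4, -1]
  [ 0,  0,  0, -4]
J_3(-4) ⊕ J_1(-4)

The characteristic polynomial is
  det(x·I − A) = x^4 + 16*x^3 + 96*x^2 + 256*x + 256 = (x + 4)^4

Eigenvalues and multiplicities (the geometric multiplicity of λ is n − rank(A − λI), which equals the number of Jordan blocks for λ):
  λ = -4: algebraic multiplicity = 4, geometric multiplicity = 2

Determining the block sizes for each eigenvalue:
  λ = -4: with am = 4 and gm = 2, the partition is not yet determined (e.g. several partitions of 4 into 2 parts exist). Let N = A − (-4)·I. Computing rank(N^1) = 2, rank(N^2) = 1, rank(N^3) = 0; the number of blocks of size ≥ j is rank(N^{j−1}) − rank(N^j), giving [2, 1, 1]. So we have 1 block(s) of size 3, 1 block(s) of size 1 → block sizes [3, 1]

Assembling the blocks gives a Jordan form
J =
  [-4,  1,  0,  0]
  [ 0, -4,  1,  0]
  [ 0,  0, -4,  0]
  [ 0,  0,  0, -4]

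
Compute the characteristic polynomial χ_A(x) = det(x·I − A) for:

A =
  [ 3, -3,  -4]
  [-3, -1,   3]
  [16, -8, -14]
x^3 + 12*x^2 + 48*x + 64

Expanding det(x·I − A) (e.g. by cofactor expansion or by noting that A is similar to its Jordan form J, which has the same characteristic polynomial as A) gives
  χ_A(x) = x^3 + 12*x^2 + 48*x + 64
which factors as (x + 4)^3. The eigenvalues (with algebraic multiplicities) are λ = -4 with multiplicity 3.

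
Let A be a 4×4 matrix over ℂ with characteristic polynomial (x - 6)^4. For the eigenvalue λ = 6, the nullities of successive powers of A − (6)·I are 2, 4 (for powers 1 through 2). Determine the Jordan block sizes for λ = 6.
Block sizes for λ = 6: [2, 2]

From the dimensions of kernels of powers, the number of Jordan blocks of size at least j is d_j − d_{j−1} where d_j = dim ker(N^j) (with d_0 = 0). Computing the differences gives [2, 2].
The number of blocks of size exactly k is (#blocks of size ≥ k) − (#blocks of size ≥ k + 1), so the partition is: 2 block(s) of size 2.
In nonincreasing order the block sizes are [2, 2].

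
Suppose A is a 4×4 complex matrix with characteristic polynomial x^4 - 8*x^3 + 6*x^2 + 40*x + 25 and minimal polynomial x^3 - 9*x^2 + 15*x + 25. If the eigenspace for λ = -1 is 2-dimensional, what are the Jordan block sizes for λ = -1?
Block sizes for λ = -1: [1, 1]

Step 1 — from the characteristic polynomial, algebraic multiplicity of λ = -1 is 2. From dim ker(A − (-1)·I) = 2, there are exactly 2 Jordan blocks for λ = -1.
Step 2 — from the minimal polynomial, the factor (x + 1) tells us the largest block for λ = -1 has size 1.
Step 3 — with total size 2, 2 blocks, and largest block 1, the block sizes (in nonincreasing order) are [1, 1].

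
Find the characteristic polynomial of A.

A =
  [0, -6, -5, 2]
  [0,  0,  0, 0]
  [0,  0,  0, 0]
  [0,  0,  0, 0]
x^4

Expanding det(x·I − A) (e.g. by cofactor expansion or by noting that A is similar to its Jordan form J, which has the same characteristic polynomial as A) gives
  χ_A(x) = x^4
which factors as x^4. The eigenvalues (with algebraic multiplicities) are λ = 0 with multiplicity 4.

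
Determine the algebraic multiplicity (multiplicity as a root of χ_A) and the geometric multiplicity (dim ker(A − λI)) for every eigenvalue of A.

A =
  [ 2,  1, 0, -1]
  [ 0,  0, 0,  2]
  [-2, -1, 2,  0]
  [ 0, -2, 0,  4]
λ = 2: alg = 4, geom = 2

Step 1 — factor the characteristic polynomial to read off the algebraic multiplicities:
  χ_A(x) = (x - 2)^4

Step 2 — compute geometric multiplicities via the rank-nullity identity g(λ) = n − rank(A − λI):
  rank(A − (2)·I) = 2, so dim ker(A − (2)·I) = n − 2 = 2

Summary:
  λ = 2: algebraic multiplicity = 4, geometric multiplicity = 2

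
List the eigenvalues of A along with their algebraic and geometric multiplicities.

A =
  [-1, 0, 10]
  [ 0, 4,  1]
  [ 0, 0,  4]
λ = -1: alg = 1, geom = 1; λ = 4: alg = 2, geom = 1

Step 1 — factor the characteristic polynomial to read off the algebraic multiplicities:
  χ_A(x) = (x - 4)^2*(x + 1)

Step 2 — compute geometric multiplicities via the rank-nullity identity g(λ) = n − rank(A − λI):
  rank(A − (-1)·I) = 2, so dim ker(A − (-1)·I) = n − 2 = 1
  rank(A − (4)·I) = 2, so dim ker(A − (4)·I) = n − 2 = 1

Summary:
  λ = -1: algebraic multiplicity = 1, geometric multiplicity = 1
  λ = 4: algebraic multiplicity = 2, geometric multiplicity = 1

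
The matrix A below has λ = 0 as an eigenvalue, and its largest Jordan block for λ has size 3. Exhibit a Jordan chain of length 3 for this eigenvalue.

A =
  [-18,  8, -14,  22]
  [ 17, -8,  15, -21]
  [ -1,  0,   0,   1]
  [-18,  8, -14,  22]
A Jordan chain for λ = 0 of length 3:
v_1 = (-4, 2, 0, -4)ᵀ
v_2 = (4, -6, -2, 4)ᵀ
v_3 = (2, 5, 0, 0)ᵀ

Let N = A − (0)·I. We want v_3 with N^3 v_3 = 0 but N^2 v_3 ≠ 0; then v_{j-1} := N · v_j for j = 3, …, 2.

Pick v_3 = (2, 5, 0, 0)ᵀ.
Then v_2 = N · v_3 = (4, -6, -2, 4)ᵀ.
Then v_1 = N · v_2 = (-4, 2, 0, -4)ᵀ.

Sanity check: (A − (0)·I) v_1 = (0, 0, 0, 0)ᵀ = 0. ✓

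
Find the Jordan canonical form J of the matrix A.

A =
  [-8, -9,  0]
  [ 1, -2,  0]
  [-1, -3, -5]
J_2(-5) ⊕ J_1(-5)

The characteristic polynomial is
  det(x·I − A) = x^3 + 15*x^2 + 75*x + 125 = (x + 5)^3

Eigenvalues and multiplicities (the geometric multiplicity of λ is n − rank(A − λI), which equals the number of Jordan blocks for λ):
  λ = -5: algebraic multiplicity = 3, geometric multiplicity = 2

Determining the block sizes for each eigenvalue:
  λ = -5: 2 blocks summing to 3 forces exactly one block of size 2 and the rest size 1 → block sizes [2, 1]

Assembling the blocks gives a Jordan form
J =
  [-5,  1,  0]
  [ 0, -5,  0]
  [ 0,  0, -5]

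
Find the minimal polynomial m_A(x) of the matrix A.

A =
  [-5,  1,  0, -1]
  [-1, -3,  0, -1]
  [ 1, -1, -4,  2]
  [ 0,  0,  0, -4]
x^2 + 8*x + 16

The characteristic polynomial is χ_A(x) = (x + 4)^4, so the eigenvalues are known. The minimal polynomial is
  m_A(x) = Π_λ (x − λ)^{k_λ}
where k_λ is the size of the *largest* Jordan block for λ (equivalently, the smallest k with (A − λI)^k v = 0 for every generalised eigenvector v of λ).

  λ = -4: largest Jordan block has size 2, contributing (x + 4)^2

So m_A(x) = (x + 4)^2 = x^2 + 8*x + 16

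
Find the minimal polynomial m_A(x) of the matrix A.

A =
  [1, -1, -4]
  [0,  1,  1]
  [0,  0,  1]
x^3 - 3*x^2 + 3*x - 1

The characteristic polynomial is χ_A(x) = (x - 1)^3, so the eigenvalues are known. The minimal polynomial is
  m_A(x) = Π_λ (x − λ)^{k_λ}
where k_λ is the size of the *largest* Jordan block for λ (equivalently, the smallest k with (A − λI)^k v = 0 for every generalised eigenvector v of λ).

  λ = 1: largest Jordan block has size 3, contributing (x − 1)^3

So m_A(x) = (x - 1)^3 = x^3 - 3*x^2 + 3*x - 1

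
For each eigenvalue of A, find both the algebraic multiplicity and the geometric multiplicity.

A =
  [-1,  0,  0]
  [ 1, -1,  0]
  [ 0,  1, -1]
λ = -1: alg = 3, geom = 1

Step 1 — factor the characteristic polynomial to read off the algebraic multiplicities:
  χ_A(x) = (x + 1)^3

Step 2 — compute geometric multiplicities via the rank-nullity identity g(λ) = n − rank(A − λI):
  rank(A − (-1)·I) = 2, so dim ker(A − (-1)·I) = n − 2 = 1

Summary:
  λ = -1: algebraic multiplicity = 3, geometric multiplicity = 1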